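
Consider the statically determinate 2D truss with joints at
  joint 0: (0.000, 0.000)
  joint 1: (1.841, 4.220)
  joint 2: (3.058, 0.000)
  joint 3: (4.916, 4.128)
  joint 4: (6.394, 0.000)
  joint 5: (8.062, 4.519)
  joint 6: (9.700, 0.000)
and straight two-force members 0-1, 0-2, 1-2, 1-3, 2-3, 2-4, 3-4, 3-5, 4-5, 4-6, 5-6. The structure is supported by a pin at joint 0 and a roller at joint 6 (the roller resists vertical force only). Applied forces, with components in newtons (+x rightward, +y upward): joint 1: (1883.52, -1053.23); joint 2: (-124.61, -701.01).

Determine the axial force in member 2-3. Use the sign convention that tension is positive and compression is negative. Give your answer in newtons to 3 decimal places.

1295.562

N=7 nodes, M=11 members, R=3 reactions → 2N=14, M+R=14
member 0 (0-1): L=4.6041, (cx,cy)=(0.3999,0.9166)
member 1 (0-2): L=3.0580, (cx,cy)=(1.0000,0.0000)
member 2 (1-2): L=4.3920, (cx,cy)=(0.2771,-0.9608)
member 3 (1-3): L=3.0764, (cx,cy)=(0.9996,-0.0299)
member 4 (2-3): L=4.5269, (cx,cy)=(0.4104,0.9119)
member 5 (2-4): L=3.3360, (cx,cy)=(1.0000,0.0000)
member 6 (3-4): L=4.3846, (cx,cy)=(0.3371,-0.9415)
member 7 (3-5): L=3.1702, (cx,cy)=(0.9924,0.1233)
member 8 (4-5): L=4.8170, (cx,cy)=(0.3463,0.9381)
member 9 (4-6): L=3.3060, (cx,cy)=(1.0000,0.0000)
member 10 (5-6): L=4.8067, (cx,cy)=(0.3408,-0.9401)
solve A·x = −loads:
  F[0-1] = -560.6917 N (compression)
  F[0-2] = +1983.1091 N (tension)
  F[1-2] = -499.9764 N (compression)
  F[1-3] = -1970.0587 N (compression)
  F[2-3] = +1295.5625 N (tension)
  F[2-4] = +1437.4293 N (tension)
  F[3-4] = -1442.9736 N (compression)
  F[3-5] = -958.3378 N (compression)
  F[4-5] = +1448.1101 N (tension)
  F[4-6] = +449.5796 N (tension)
  F[5-6] = -1319.2894 N (compression)
  Rx@0 = -1758.9100 N
  Ry@0 = +513.9163 N
  Ry@6 = +1240.3237 N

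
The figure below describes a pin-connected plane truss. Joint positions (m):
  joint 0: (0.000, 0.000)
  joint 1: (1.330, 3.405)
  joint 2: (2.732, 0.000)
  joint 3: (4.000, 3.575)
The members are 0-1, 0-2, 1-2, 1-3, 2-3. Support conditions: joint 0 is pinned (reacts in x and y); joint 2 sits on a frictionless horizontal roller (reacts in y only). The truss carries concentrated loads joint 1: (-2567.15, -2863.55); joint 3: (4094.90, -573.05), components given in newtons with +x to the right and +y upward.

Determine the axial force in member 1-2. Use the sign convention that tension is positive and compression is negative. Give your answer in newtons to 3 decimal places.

-3827.173

N=4 nodes, M=5 members, R=3 reactions → 2N=8, M+R=8
member 0 (0-1): L=3.6555, (cx,cy)=(0.3638,0.9315)
member 1 (0-2): L=2.7320, (cx,cy)=(1.0000,0.0000)
member 2 (1-2): L=3.6823, (cx,cy)=(0.3807,-0.9247)
member 3 (1-3): L=2.6754, (cx,cy)=(0.9980,0.0635)
member 4 (2-3): L=3.7932, (cx,cy)=(0.3343,0.9425)
solve A·x = −loads:
  F[0-1] = +1025.6569 N (tension)
  F[0-2] = +1154.5832 N (tension)
  F[1-2] = -3827.1735 N (compression)
  F[1-3] = +4406.3645 N (tension)
  F[2-3] = -905.1058 N (compression)
  Rx@0 = -1527.7500 N
  Ry@0 = -955.3631 N
  Ry@2 = +4391.9631 N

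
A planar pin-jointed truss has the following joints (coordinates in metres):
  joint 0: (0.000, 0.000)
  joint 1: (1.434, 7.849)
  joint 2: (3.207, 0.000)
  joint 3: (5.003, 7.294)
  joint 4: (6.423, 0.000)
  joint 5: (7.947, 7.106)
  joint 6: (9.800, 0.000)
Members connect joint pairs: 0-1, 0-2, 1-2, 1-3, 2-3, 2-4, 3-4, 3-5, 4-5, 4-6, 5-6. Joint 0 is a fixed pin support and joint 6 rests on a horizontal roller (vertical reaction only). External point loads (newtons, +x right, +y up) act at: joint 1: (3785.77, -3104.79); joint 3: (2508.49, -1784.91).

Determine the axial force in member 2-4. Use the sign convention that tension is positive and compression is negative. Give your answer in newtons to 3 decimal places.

N=7 nodes, M=11 members, R=3 reactions → 2N=14, M+R=14
member 0 (0-1): L=7.9789, (cx,cy)=(0.1797,0.9837)
member 1 (0-2): L=3.2070, (cx,cy)=(1.0000,0.0000)
member 2 (1-2): L=8.0468, (cx,cy)=(0.2203,-0.9754)
member 3 (1-3): L=3.6119, (cx,cy)=(0.9881,-0.1537)
member 4 (2-3): L=7.5119, (cx,cy)=(0.2391,0.9710)
member 5 (2-4): L=3.2160, (cx,cy)=(1.0000,0.0000)
member 6 (3-4): L=7.4309, (cx,cy)=(0.1911,-0.9816)
member 7 (3-5): L=2.9500, (cx,cy)=(0.9980,-0.0637)
member 8 (4-5): L=7.2676, (cx,cy)=(0.2097,0.9778)
member 9 (4-6): L=3.3770, (cx,cy)=(1.0000,0.0000)
member 10 (5-6): L=7.3436, (cx,cy)=(0.2523,-0.9676)
solve A·x = −loads:
  F[0-1] = +1397.7127 N (tension)
  F[0-2] = +6043.0581 N (tension)
  F[1-2] = -4175.8021 N (compression)
  F[1-3] = -2645.9066 N (compression)
  F[2-3] = +4194.8363 N (tension)
  F[2-4] = +4120.0363 N (tension)
  F[3-4] = -6191.1964 N (compression)
  F[3-5] = -2942.9244 N (compression)
  F[4-5] = +6215.2945 N (tension)
  F[4-6] = +1633.6059 N (tension)
  F[5-6] = -6474.1453 N (compression)
  Rx@0 = -6294.2600 N
  Ry@0 = -1374.9539 N
  Ry@6 = +6264.6539 N

4120.036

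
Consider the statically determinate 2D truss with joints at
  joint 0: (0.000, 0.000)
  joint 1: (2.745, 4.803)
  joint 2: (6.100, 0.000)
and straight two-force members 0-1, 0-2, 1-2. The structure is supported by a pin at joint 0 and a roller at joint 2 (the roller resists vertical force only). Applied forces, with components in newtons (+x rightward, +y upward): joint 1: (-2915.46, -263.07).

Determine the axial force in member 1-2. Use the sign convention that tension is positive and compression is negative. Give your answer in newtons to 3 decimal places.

2655.748

N=3 nodes, M=3 members, R=3 reactions → 2N=6, M+R=6
member 0 (0-1): L=5.5321, (cx,cy)=(0.4962,0.8682)
member 1 (0-2): L=6.1000, (cx,cy)=(1.0000,0.0000)
member 2 (1-2): L=5.8587, (cx,cy)=(0.5726,-0.8198)
solve A·x = −loads:
  F[0-1] = -2810.6742 N (compression)
  F[0-2] = -1520.8109 N (compression)
  F[1-2] = +2655.7484 N (tension)
  Rx@0 = +2915.4600 N
  Ry@0 = +2440.2548 N
  Ry@2 = -2177.1848 N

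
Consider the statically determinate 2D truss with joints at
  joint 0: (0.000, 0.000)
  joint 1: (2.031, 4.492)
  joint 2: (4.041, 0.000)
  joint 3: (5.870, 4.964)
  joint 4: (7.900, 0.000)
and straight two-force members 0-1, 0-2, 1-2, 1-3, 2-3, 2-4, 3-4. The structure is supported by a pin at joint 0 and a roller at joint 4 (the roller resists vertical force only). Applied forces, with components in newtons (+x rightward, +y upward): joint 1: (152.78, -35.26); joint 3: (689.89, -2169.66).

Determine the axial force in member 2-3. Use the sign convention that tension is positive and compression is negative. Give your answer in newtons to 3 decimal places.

-5.841

N=5 nodes, M=7 members, R=3 reactions → 2N=10, M+R=10
member 0 (0-1): L=4.9298, (cx,cy)=(0.4120,0.9112)
member 1 (0-2): L=4.0410, (cx,cy)=(1.0000,0.0000)
member 2 (1-2): L=4.9212, (cx,cy)=(0.4084,-0.9128)
member 3 (1-3): L=3.8679, (cx,cy)=(0.9925,0.1220)
member 4 (2-3): L=5.2902, (cx,cy)=(0.3457,0.9383)
member 5 (2-4): L=3.8590, (cx,cy)=(1.0000,0.0000)
member 6 (3-4): L=5.3630, (cx,cy)=(0.3785,-0.9256)
solve A·x = −loads:
  F[0-1] = -69.5221 N (compression)
  F[0-2] = +871.3120 N (tension)
  F[1-2] = +6.0045 N (tension)
  F[1-3] = -185.2590 N (compression)
  F[2-3] = -5.8411 N (compression)
  F[2-4] = +875.7839 N (tension)
  F[3-4] = -2313.7260 N (compression)
  Rx@0 = -842.6700 N
  Ry@0 = +63.3480 N
  Ry@4 = +2141.5720 N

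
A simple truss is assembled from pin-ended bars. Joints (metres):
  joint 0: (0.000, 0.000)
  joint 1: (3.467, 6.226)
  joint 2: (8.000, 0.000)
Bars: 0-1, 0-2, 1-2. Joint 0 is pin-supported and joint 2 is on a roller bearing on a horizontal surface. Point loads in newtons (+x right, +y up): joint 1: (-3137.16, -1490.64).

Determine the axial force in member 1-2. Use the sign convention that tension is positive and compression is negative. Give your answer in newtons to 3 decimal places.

N=3 nodes, M=3 members, R=3 reactions → 2N=6, M+R=6
member 0 (0-1): L=7.1262, (cx,cy)=(0.4865,0.8737)
member 1 (0-2): L=8.0000, (cx,cy)=(1.0000,0.0000)
member 2 (1-2): L=7.7014, (cx,cy)=(0.5886,-0.8084)
solve A·x = −loads:
  F[0-1] = -3761.2771 N (compression)
  F[0-2] = -1307.2519 N (compression)
  F[1-2] = +2220.9653 N (tension)
  Rx@0 = +3137.1600 N
  Ry@0 = +3286.1287 N
  Ry@2 = -1795.4887 N

2220.965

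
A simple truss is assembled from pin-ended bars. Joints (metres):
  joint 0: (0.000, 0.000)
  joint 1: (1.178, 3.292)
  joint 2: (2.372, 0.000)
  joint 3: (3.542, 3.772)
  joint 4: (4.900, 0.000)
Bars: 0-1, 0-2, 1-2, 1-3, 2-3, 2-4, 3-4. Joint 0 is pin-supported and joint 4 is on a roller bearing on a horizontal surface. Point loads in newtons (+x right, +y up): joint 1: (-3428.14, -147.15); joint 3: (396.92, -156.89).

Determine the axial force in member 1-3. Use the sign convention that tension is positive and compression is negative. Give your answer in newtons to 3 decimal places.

N=5 nodes, M=7 members, R=3 reactions → 2N=10, M+R=10
member 0 (0-1): L=3.4964, (cx,cy)=(0.3369,0.9415)
member 1 (0-2): L=2.3720, (cx,cy)=(1.0000,0.0000)
member 2 (1-2): L=3.5018, (cx,cy)=(0.3410,-0.9401)
member 3 (1-3): L=2.4122, (cx,cy)=(0.9800,0.1990)
member 4 (2-3): L=3.9493, (cx,cy)=(0.2963,0.9551)
member 5 (2-4): L=2.5280, (cx,cy)=(1.0000,0.0000)
member 6 (3-4): L=4.0090, (cx,cy)=(0.3387,-0.9409)
solve A·x = −loads:
  F[0-1] = -2286.5413 N (compression)
  F[0-2] = -2260.8474 N (compression)
  F[1-2] = +2521.8831 N (tension)
  F[1-3] = +1834.5848 N (tension)
  F[2-3] = -2482.1923 N (compression)
  F[2-4] = -665.6136 N (compression)
  F[3-4] = +1964.9858 N (tension)
  Rx@0 = +3031.2200 N
  Ry@0 = +2152.8579 N
  Ry@4 = -1848.8179 N

1834.585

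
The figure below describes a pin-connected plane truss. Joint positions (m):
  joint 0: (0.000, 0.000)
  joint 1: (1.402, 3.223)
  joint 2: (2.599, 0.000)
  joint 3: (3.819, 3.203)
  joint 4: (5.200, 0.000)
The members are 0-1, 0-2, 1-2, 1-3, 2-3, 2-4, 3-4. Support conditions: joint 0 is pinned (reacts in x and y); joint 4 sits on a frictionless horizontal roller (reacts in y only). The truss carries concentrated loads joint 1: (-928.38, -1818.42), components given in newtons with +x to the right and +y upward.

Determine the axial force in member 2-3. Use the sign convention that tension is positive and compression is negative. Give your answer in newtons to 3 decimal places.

N=5 nodes, M=7 members, R=3 reactions → 2N=10, M+R=10
member 0 (0-1): L=3.5147, (cx,cy)=(0.3989,0.9170)
member 1 (0-2): L=2.5990, (cx,cy)=(1.0000,0.0000)
member 2 (1-2): L=3.4381, (cx,cy)=(0.3482,-0.9374)
member 3 (1-3): L=2.4171, (cx,cy)=(1.0000,-0.0083)
member 4 (2-3): L=3.4275, (cx,cy)=(0.3559,0.9345)
member 5 (2-4): L=2.6010, (cx,cy)=(1.0000,0.0000)
member 6 (3-4): L=3.4880, (cx,cy)=(0.3959,-0.9183)
solve A·x = −loads:
  F[0-1] = -2075.8647 N (compression)
  F[0-2] = -100.3330 N (compression)
  F[1-2] = +90.2171 N (tension)
  F[1-3] = +68.9257 N (tension)
  F[2-3] = -90.4999 N (compression)
  F[2-4] = -36.7101 N (compression)
  F[3-4] = +92.7199 N (tension)
  Rx@0 = +928.3800 N
  Ry@0 = +1903.5631 N
  Ry@4 = -85.1431 N

-90.500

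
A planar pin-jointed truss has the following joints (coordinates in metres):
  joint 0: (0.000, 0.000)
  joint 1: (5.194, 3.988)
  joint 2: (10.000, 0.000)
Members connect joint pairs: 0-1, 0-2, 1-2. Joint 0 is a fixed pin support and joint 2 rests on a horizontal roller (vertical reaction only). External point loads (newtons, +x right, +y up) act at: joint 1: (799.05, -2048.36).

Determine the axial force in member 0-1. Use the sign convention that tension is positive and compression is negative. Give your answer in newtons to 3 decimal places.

N=3 nodes, M=3 members, R=3 reactions → 2N=6, M+R=6
member 0 (0-1): L=6.5484, (cx,cy)=(0.7932,0.6090)
member 1 (0-2): L=10.0000, (cx,cy)=(1.0000,0.0000)
member 2 (1-2): L=6.2451, (cx,cy)=(0.7696,-0.6386)
solve A·x = −loads:
  F[0-1] = -1093.2323 N (compression)
  F[0-2] = +1666.1676 N (tension)
  F[1-2] = -2165.0958 N (compression)
  Rx@0 = -799.0500 N
  Ry@0 = +665.7807 N
  Ry@2 = +1382.5793 N

-1093.232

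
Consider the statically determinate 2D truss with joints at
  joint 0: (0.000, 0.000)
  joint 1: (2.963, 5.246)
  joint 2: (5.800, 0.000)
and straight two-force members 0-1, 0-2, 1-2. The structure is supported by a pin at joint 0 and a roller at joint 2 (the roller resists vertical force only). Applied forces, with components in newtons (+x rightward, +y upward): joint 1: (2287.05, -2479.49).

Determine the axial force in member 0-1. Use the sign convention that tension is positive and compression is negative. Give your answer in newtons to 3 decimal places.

982.854

N=3 nodes, M=3 members, R=3 reactions → 2N=6, M+R=6
member 0 (0-1): L=6.0249, (cx,cy)=(0.4918,0.8707)
member 1 (0-2): L=5.8000, (cx,cy)=(1.0000,0.0000)
member 2 (1-2): L=5.9640, (cx,cy)=(0.4757,-0.8796)
solve A·x = −loads:
  F[0-1] = +982.8536 N (tension)
  F[0-2] = +1803.6932 N (tension)
  F[1-2] = -3791.7498 N (compression)
  Rx@0 = -2287.0500 N
  Ry@0 = -855.7847 N
  Ry@2 = +3335.2747 N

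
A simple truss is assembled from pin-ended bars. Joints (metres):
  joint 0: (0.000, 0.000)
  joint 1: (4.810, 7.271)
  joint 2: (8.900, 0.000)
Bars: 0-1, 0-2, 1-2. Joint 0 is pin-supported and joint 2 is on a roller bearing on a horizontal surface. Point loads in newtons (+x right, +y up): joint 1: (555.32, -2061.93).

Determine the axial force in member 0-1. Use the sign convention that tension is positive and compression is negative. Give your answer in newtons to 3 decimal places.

N=3 nodes, M=3 members, R=3 reactions → 2N=6, M+R=6
member 0 (0-1): L=8.7180, (cx,cy)=(0.5517,0.8340)
member 1 (0-2): L=8.9000, (cx,cy)=(1.0000,0.0000)
member 2 (1-2): L=8.3424, (cx,cy)=(0.4903,-0.8716)
solve A·x = −loads:
  F[0-1] = -592.1710 N (compression)
  F[0-2] = +882.0397 N (tension)
  F[1-2] = -1799.1010 N (compression)
  Rx@0 = -555.3200 N
  Ry@0 = +493.8834 N
  Ry@2 = +1568.0466 N

-592.171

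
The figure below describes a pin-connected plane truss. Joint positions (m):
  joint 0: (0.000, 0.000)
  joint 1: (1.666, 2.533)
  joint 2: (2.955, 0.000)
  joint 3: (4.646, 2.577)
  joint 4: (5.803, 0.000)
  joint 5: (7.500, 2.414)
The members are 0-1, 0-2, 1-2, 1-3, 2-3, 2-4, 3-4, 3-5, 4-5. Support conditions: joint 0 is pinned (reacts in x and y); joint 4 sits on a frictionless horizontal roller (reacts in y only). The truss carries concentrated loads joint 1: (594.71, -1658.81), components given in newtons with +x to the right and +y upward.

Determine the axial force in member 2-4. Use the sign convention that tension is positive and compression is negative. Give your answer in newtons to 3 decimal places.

N=6 nodes, M=9 members, R=3 reactions → 2N=12, M+R=12
member 0 (0-1): L=3.0318, (cx,cy)=(0.5495,0.8355)
member 1 (0-2): L=2.9550, (cx,cy)=(1.0000,0.0000)
member 2 (1-2): L=2.8421, (cx,cy)=(0.4535,-0.8912)
member 3 (1-3): L=2.9803, (cx,cy)=(0.9999,0.0148)
member 4 (2-3): L=3.0823, (cx,cy)=(0.5486,0.8361)
member 5 (2-4): L=2.8480, (cx,cy)=(1.0000,0.0000)
member 6 (3-4): L=2.8248, (cx,cy)=(0.4096,-0.9123)
member 7 (3-5): L=2.8587, (cx,cy)=(0.9984,-0.0570)
member 8 (4-5): L=2.9508, (cx,cy)=(0.5751,0.8181)
solve A·x = −loads:
  F[0-1] = -1104.7328 N (compression)
  F[0-2] = +1201.7756 N (tension)
  F[1-2] = -839.2224 N (compression)
  F[1-3] = -821.2478 N (compression)
  F[2-3] = +894.5973 N (tension)
  F[2-4] = +330.3635 N (tension)
  F[3-4] = -806.5821 N (compression)
  F[3-5] = +0.0000 N (tension)
  F[4-5] = -0.0000 N (compression)
  Rx@0 = -594.7100 N
  Ry@0 = +922.9875 N
  Ry@4 = +735.8225 N

330.363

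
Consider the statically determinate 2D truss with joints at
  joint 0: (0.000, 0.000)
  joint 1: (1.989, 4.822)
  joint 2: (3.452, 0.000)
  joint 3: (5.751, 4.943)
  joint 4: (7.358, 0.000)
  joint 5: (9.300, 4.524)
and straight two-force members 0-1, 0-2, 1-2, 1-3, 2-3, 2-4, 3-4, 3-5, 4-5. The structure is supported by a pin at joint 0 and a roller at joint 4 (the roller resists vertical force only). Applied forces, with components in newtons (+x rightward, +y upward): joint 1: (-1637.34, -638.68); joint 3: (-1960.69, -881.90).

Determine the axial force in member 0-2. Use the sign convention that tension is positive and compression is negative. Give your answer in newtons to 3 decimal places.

N=6 nodes, M=9 members, R=3 reactions → 2N=12, M+R=12
member 0 (0-1): L=5.2161, (cx,cy)=(0.3813,0.9244)
member 1 (0-2): L=3.4520, (cx,cy)=(1.0000,0.0000)
member 2 (1-2): L=5.0391, (cx,cy)=(0.2903,-0.9569)
member 3 (1-3): L=3.7639, (cx,cy)=(0.9995,0.0321)
member 4 (2-3): L=5.4515, (cx,cy)=(0.4217,0.9067)
member 5 (2-4): L=3.9060, (cx,cy)=(1.0000,0.0000)
member 6 (3-4): L=5.1977, (cx,cy)=(0.3092,-0.9510)
member 7 (3-5): L=3.5736, (cx,cy)=(0.9931,-0.1172)
member 8 (4-5): L=4.9232, (cx,cy)=(0.3945,0.9189)
solve A·x = −loads:
  F[0-1] = -3298.0071 N (compression)
  F[0-2] = -2340.4385 N (compression)
  F[1-2] = +2506.9295 N (tension)
  F[1-3] = -348.2743 N (compression)
  F[2-3] = -2645.7229 N (compression)
  F[2-4] = -496.8409 N (compression)
  F[3-4] = +1606.9766 N (tension)
  F[3-5] = -0.0000 N (tension)
  F[4-5] = +0.0000 N (tension)
  Rx@0 = +3598.0300 N
  Ry@0 = +3048.8217 N
  Ry@4 = -1528.2417 N

-2340.438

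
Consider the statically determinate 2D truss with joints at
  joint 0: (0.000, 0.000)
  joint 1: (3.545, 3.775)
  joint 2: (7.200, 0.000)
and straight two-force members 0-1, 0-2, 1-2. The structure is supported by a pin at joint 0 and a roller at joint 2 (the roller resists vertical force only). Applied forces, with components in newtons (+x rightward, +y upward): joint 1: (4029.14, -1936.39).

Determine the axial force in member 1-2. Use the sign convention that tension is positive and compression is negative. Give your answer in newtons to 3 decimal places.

N=3 nodes, M=3 members, R=3 reactions → 2N=6, M+R=6
member 0 (0-1): L=5.1786, (cx,cy)=(0.6846,0.7290)
member 1 (0-2): L=7.2000, (cx,cy)=(1.0000,0.0000)
member 2 (1-2): L=5.2545, (cx,cy)=(0.6956,-0.7184)
solve A·x = −loads:
  F[0-1] = +1549.4761 N (tension)
  F[0-2] = +2968.4444 N (tension)
  F[1-2] = -4267.4849 N (compression)
  Rx@0 = -4029.1400 N
  Ry@0 = -1129.5136 N
  Ry@2 = +3065.9036 N

-4267.485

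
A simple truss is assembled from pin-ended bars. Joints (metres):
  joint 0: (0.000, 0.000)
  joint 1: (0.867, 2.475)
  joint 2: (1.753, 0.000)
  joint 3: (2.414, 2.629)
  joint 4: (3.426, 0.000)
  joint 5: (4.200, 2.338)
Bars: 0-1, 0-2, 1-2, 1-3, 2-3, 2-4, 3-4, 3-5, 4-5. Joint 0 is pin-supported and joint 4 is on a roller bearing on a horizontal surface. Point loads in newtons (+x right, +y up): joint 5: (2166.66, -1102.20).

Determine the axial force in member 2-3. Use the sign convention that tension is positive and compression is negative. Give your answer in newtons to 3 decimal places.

N=6 nodes, M=9 members, R=3 reactions → 2N=12, M+R=12
member 0 (0-1): L=2.6225, (cx,cy)=(0.3306,0.9438)
member 1 (0-2): L=1.7530, (cx,cy)=(1.0000,0.0000)
member 2 (1-2): L=2.6288, (cx,cy)=(0.3370,-0.9415)
member 3 (1-3): L=1.5546, (cx,cy)=(0.9951,0.0991)
member 4 (2-3): L=2.7108, (cx,cy)=(0.2438,0.9698)
member 5 (2-4): L=1.6730, (cx,cy)=(1.0000,0.0000)
member 6 (3-4): L=2.8171, (cx,cy)=(0.3592,-0.9332)
member 7 (3-5): L=1.8096, (cx,cy)=(0.9870,-0.1608)
member 8 (4-5): L=2.4628, (cx,cy)=(0.3143,0.9493)
solve A·x = −loads:
  F[0-1] = +1830.5312 N (tension)
  F[0-2] = +1561.4769 N (tension)
  F[1-2] = -1710.0316 N (compression)
  F[1-3] = +1187.3637 N (tension)
  F[2-3] = +1660.0891 N (tension)
  F[2-4] = +580.3444 N (tension)
  F[3-4] = -2270.5331 N (compression)
  F[3-5] = +2433.6580 N (tension)
  F[4-5] = -748.7751 N (compression)
  Rx@0 = -2166.6600 N
  Ry@0 = -1727.5989 N
  Ry@4 = +2829.7989 N

1660.089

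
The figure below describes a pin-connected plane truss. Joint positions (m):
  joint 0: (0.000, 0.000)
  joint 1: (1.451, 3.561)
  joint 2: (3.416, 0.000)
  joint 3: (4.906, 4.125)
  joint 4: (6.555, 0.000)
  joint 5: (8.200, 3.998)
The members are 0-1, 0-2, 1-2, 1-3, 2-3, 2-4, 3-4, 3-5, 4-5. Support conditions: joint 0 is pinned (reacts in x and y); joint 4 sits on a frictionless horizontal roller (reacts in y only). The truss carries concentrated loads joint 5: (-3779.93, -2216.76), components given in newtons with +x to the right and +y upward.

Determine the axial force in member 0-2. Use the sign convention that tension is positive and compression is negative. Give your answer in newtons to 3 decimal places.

-3067.210

N=6 nodes, M=9 members, R=3 reactions → 2N=12, M+R=12
member 0 (0-1): L=3.8453, (cx,cy)=(0.3773,0.9261)
member 1 (0-2): L=3.4160, (cx,cy)=(1.0000,0.0000)
member 2 (1-2): L=4.0672, (cx,cy)=(0.4831,-0.8755)
member 3 (1-3): L=3.5007, (cx,cy)=(0.9869,0.1611)
member 4 (2-3): L=4.3859, (cx,cy)=(0.3397,0.9405)
member 5 (2-4): L=3.1390, (cx,cy)=(1.0000,0.0000)
member 6 (3-4): L=4.4424, (cx,cy)=(0.3712,-0.9286)
member 7 (3-5): L=3.2964, (cx,cy)=(0.9993,-0.0385)
member 8 (4-5): L=4.3232, (cx,cy)=(0.3805,0.9248)
solve A·x = −loads:
  F[0-1] = -1888.7691 N (compression)
  F[0-2] = -3067.2097 N (compression)
  F[1-2] = +1710.7796 N (tension)
  F[1-3] = -1559.6334 N (compression)
  F[2-3] = -1592.5867 N (compression)
  F[2-4] = -1699.6236 N (compression)
  F[3-4] = +2000.9374 N (tension)
  F[3-5] = -2825.1450 N (compression)
  F[4-5] = -2514.7665 N (compression)
  Rx@0 = +3779.9300 N
  Ry@0 = +1749.1365 N
  Ry@4 = +467.6235 N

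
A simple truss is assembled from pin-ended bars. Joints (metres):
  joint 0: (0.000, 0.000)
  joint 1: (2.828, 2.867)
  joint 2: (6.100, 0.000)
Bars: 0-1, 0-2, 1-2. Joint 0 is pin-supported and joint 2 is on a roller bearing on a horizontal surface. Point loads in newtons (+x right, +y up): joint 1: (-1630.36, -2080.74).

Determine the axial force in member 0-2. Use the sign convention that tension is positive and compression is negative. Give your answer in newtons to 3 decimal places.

N=3 nodes, M=3 members, R=3 reactions → 2N=6, M+R=6
member 0 (0-1): L=4.0271, (cx,cy)=(0.7022,0.7119)
member 1 (0-2): L=6.1000, (cx,cy)=(1.0000,0.0000)
member 2 (1-2): L=4.3504, (cx,cy)=(0.7521,-0.6590)
solve A·x = −loads:
  F[0-1] = -2644.0213 N (compression)
  F[0-2] = +226.3986 N (tension)
  F[1-2] = -301.0135 N (compression)
  Rx@0 = +1630.3600 N
  Ry@0 = +1882.3645 N
  Ry@2 = +198.3755 N

226.399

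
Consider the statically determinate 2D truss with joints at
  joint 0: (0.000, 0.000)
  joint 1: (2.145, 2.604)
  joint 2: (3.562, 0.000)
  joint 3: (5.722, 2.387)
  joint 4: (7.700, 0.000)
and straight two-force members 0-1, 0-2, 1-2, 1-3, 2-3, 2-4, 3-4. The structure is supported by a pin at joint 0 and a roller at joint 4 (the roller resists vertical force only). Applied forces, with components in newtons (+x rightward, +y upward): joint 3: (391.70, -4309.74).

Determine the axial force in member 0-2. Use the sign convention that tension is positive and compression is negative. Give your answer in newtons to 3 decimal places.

1203.631

N=5 nodes, M=7 members, R=3 reactions → 2N=10, M+R=10
member 0 (0-1): L=3.3737, (cx,cy)=(0.6358,0.7719)
member 1 (0-2): L=3.5620, (cx,cy)=(1.0000,0.0000)
member 2 (1-2): L=2.9646, (cx,cy)=(0.4780,-0.8784)
member 3 (1-3): L=3.5836, (cx,cy)=(0.9982,-0.0606)
member 4 (2-3): L=3.2192, (cx,cy)=(0.6710,0.7415)
member 5 (2-4): L=4.1380, (cx,cy)=(1.0000,0.0000)
member 6 (3-4): L=3.1000, (cx,cy)=(0.6381,-0.7700)
solve A·x = −loads:
  F[0-1] = -1277.0206 N (compression)
  F[0-2] = +1203.6306 N (tension)
  F[1-2] = +1218.4583 N (tension)
  F[1-3] = -1396.8896 N (compression)
  F[2-3] = -1443.4018 N (compression)
  F[2-4] = +2754.5059 N (tension)
  F[3-4] = -4317.0277 N (compression)
  Rx@0 = -391.7000 N
  Ry@0 = +985.6724 N
  Ry@4 = +3324.0676 N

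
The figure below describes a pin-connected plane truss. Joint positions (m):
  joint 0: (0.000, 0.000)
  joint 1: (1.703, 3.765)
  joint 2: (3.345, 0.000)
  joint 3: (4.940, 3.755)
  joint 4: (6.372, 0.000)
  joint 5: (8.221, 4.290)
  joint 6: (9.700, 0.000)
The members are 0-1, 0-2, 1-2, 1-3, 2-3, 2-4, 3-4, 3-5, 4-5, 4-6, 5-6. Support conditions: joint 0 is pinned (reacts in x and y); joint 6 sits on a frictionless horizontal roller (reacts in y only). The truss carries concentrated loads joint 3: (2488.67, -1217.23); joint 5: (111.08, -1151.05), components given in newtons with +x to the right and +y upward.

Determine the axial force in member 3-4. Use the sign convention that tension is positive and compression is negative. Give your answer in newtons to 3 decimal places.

-1825.064

N=7 nodes, M=11 members, R=3 reactions → 2N=14, M+R=14
member 0 (0-1): L=4.1322, (cx,cy)=(0.4121,0.9111)
member 1 (0-2): L=3.3450, (cx,cy)=(1.0000,0.0000)
member 2 (1-2): L=4.1075, (cx,cy)=(0.3998,-0.9166)
member 3 (1-3): L=3.2370, (cx,cy)=(1.0000,-0.0031)
member 4 (2-3): L=4.0797, (cx,cy)=(0.3910,0.9204)
member 5 (2-4): L=3.0270, (cx,cy)=(1.0000,0.0000)
member 6 (3-4): L=4.0188, (cx,cy)=(0.3563,-0.9344)
member 7 (3-5): L=3.3243, (cx,cy)=(0.9870,0.1609)
member 8 (4-5): L=4.6715, (cx,cy)=(0.3958,0.9183)
member 9 (4-6): L=3.3280, (cx,cy)=(1.0000,0.0000)
member 10 (5-6): L=4.5378, (cx,cy)=(0.3259,-0.9454)
solve A·x = −loads:
  F[0-1] = +263.0785 N (tension)
  F[0-2] = +2491.3288 N (tension)
  F[1-2] = -262.2207 N (compression)
  F[1-3] = +213.2472 N (tension)
  F[2-3] = +261.1416 N (tension)
  F[2-4] = +2284.4082 N (tension)
  F[3-4] = -1825.0645 N (compression)
  F[3-5] = -1543.1240 N (compression)
  F[4-5] = +1856.9154 N (tension)
  F[4-6] = +899.1141 N (tension)
  F[5-6] = -2758.6148 N (compression)
  Rx@0 = -2599.7500 N
  Ry@0 = -239.6981 N
  Ry@6 = +2607.9781 N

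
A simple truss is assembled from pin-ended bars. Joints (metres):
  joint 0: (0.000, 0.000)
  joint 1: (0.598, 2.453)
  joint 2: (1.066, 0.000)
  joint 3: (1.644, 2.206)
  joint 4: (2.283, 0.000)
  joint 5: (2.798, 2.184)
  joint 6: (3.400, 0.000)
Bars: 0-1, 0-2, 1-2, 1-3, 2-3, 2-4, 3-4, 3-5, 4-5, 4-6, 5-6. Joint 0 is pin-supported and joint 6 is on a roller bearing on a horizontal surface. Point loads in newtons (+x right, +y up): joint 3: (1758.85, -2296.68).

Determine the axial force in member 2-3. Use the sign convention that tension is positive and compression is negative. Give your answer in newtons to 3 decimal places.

-51.500

N=7 nodes, M=11 members, R=3 reactions → 2N=14, M+R=14
member 0 (0-1): L=2.5248, (cx,cy)=(0.2368,0.9715)
member 1 (0-2): L=1.0660, (cx,cy)=(1.0000,0.0000)
member 2 (1-2): L=2.4972, (cx,cy)=(0.1874,-0.9823)
member 3 (1-3): L=1.0748, (cx,cy)=(0.9732,-0.2298)
member 4 (2-3): L=2.2805, (cx,cy)=(0.2535,0.9673)
member 5 (2-4): L=1.2170, (cx,cy)=(1.0000,0.0000)
member 6 (3-4): L=2.2967, (cx,cy)=(0.2782,-0.9605)
member 7 (3-5): L=1.1542, (cx,cy)=(0.9998,-0.0191)
member 8 (4-5): L=2.2439, (cx,cy)=(0.2295,0.9733)
member 9 (4-6): L=1.1170, (cx,cy)=(1.0000,0.0000)
member 10 (5-6): L=2.2654, (cx,cy)=(0.2657,-0.9640)
solve A·x = −loads:
  F[0-1] = -46.3018 N (compression)
  F[0-2] = +1769.8164 N (tension)
  F[1-2] = +50.7170 N (tension)
  F[1-3] = -21.0341 N (compression)
  F[2-3] = -51.5001 N (compression)
  F[2-4] = +1792.3742 N (tension)
  F[3-4] = -2321.5031 N (compression)
  F[3-5] = -1146.6771 N (compression)
  F[4-5] = +2290.9950 N (tension)
  F[4-6] = +620.6597 N (tension)
  F[5-6] = -2335.6694 N (compression)
  Rx@0 = -1758.8500 N
  Ry@0 = +44.9844 N
  Ry@6 = +2251.6956 N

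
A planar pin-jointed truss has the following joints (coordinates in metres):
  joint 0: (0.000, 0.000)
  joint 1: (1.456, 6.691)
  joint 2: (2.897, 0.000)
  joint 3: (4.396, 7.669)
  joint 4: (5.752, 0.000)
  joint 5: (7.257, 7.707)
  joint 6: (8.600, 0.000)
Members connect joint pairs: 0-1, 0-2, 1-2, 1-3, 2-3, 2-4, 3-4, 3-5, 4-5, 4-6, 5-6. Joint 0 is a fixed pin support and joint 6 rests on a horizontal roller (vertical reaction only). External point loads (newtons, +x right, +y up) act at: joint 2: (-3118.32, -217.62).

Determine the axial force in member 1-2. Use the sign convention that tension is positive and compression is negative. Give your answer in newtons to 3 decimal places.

N=7 nodes, M=11 members, R=3 reactions → 2N=14, M+R=14
member 0 (0-1): L=6.8476, (cx,cy)=(0.2126,0.9771)
member 1 (0-2): L=2.8970, (cx,cy)=(1.0000,0.0000)
member 2 (1-2): L=6.8444, (cx,cy)=(0.2105,-0.9776)
member 3 (1-3): L=3.0984, (cx,cy)=(0.9489,0.3156)
member 4 (2-3): L=7.8141, (cx,cy)=(0.1918,0.9814)
member 5 (2-4): L=2.8550, (cx,cy)=(1.0000,0.0000)
member 6 (3-4): L=7.7880, (cx,cy)=(0.1741,-0.9847)
member 7 (3-5): L=2.8613, (cx,cy)=(0.9999,0.0133)
member 8 (4-5): L=7.8526, (cx,cy)=(0.1917,0.9815)
member 9 (4-6): L=2.8480, (cx,cy)=(1.0000,0.0000)
member 10 (5-6): L=7.8231, (cx,cy)=(0.1717,-0.9852)
solve A·x = −loads:
  F[0-1] = -147.6897 N (compression)
  F[0-2] = -3086.9168 N (compression)
  F[1-2] = +127.7809 N (tension)
  F[1-3] = -61.4472 N (compression)
  F[2-3] = +94.4575 N (tension)
  F[2-4] = +40.1858 N (tension)
  F[3-4] = -74.8110 N (compression)
  F[3-5] = -27.1625 N (compression)
  F[4-5] = +75.0598 N (tension)
  F[4-6] = +12.7744 N (tension)
  F[5-6] = -74.4123 N (compression)
  Rx@0 = +3118.3200 N
  Ry@0 = +144.3124 N
  Ry@6 = +73.3076 N

127.781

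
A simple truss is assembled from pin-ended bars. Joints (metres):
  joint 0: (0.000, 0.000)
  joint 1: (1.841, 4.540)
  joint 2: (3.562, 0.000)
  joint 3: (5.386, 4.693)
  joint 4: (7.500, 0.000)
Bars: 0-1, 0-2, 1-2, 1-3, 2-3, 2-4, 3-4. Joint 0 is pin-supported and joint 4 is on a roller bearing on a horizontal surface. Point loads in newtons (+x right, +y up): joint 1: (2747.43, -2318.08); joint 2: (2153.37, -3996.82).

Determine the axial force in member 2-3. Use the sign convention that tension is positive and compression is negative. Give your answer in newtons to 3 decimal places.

N=5 nodes, M=7 members, R=3 reactions → 2N=10, M+R=10
member 0 (0-1): L=4.8991, (cx,cy)=(0.3758,0.9267)
member 1 (0-2): L=3.5620, (cx,cy)=(1.0000,0.0000)
member 2 (1-2): L=4.8552, (cx,cy)=(0.3545,-0.9351)
member 3 (1-3): L=3.5483, (cx,cy)=(0.9991,0.0431)
member 4 (2-3): L=5.0350, (cx,cy)=(0.3623,0.9321)
member 5 (2-4): L=3.9380, (cx,cy)=(1.0000,0.0000)
member 6 (3-4): L=5.1472, (cx,cy)=(0.4107,-0.9118)
solve A·x = −loads:
  F[0-1] = -2357.3314 N (compression)
  F[0-2] = +5786.6513 N (tension)
  F[1-2] = -305.4977 N (compression)
  F[1-3] = -3528.2756 N (compression)
  F[2-3] = +4594.5656 N (tension)
  F[2-4] = +1860.5477 N (tension)
  F[3-4] = -4530.0541 N (compression)
  Rx@0 = -4900.8000 N
  Ry@0 = +2184.5546 N
  Ry@4 = +4130.3454 N

4594.566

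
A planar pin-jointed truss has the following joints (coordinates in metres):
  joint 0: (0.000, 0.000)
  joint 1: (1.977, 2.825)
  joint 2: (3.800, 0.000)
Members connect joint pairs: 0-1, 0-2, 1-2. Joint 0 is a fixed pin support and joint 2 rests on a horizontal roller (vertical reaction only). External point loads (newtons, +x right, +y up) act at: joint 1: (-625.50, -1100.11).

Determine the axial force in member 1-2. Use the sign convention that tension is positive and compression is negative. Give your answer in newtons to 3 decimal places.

N=3 nodes, M=3 members, R=3 reactions → 2N=6, M+R=6
member 0 (0-1): L=3.4481, (cx,cy)=(0.5734,0.8193)
member 1 (0-2): L=3.8000, (cx,cy)=(1.0000,0.0000)
member 2 (1-2): L=3.3621, (cx,cy)=(0.5422,-0.8402)
solve A·x = −loads:
  F[0-1] = -1211.7333 N (compression)
  F[0-2] = +69.2655 N (tension)
  F[1-2] = -127.7455 N (compression)
  Rx@0 = +625.5000 N
  Ry@0 = +992.7732 N
  Ry@2 = +107.3368 N

-127.745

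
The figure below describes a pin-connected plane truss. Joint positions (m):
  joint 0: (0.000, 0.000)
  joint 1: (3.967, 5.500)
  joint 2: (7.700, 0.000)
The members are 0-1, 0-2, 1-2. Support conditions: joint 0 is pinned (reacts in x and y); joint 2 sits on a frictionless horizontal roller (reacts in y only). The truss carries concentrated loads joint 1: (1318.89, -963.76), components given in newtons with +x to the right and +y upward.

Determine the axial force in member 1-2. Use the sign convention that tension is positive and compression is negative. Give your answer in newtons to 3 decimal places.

N=3 nodes, M=3 members, R=3 reactions → 2N=6, M+R=6
member 0 (0-1): L=6.7814, (cx,cy)=(0.5850,0.8110)
member 1 (0-2): L=7.7000, (cx,cy)=(1.0000,0.0000)
member 2 (1-2): L=6.6472, (cx,cy)=(0.5616,-0.8274)
solve A·x = −loads:
  F[0-1] = +585.4529 N (tension)
  F[0-2] = +976.4092 N (tension)
  F[1-2] = -1738.6522 N (compression)
  Rx@0 = -1318.8900 N
  Ry@0 = -474.8284 N
  Ry@2 = +1438.5884 N

-1738.652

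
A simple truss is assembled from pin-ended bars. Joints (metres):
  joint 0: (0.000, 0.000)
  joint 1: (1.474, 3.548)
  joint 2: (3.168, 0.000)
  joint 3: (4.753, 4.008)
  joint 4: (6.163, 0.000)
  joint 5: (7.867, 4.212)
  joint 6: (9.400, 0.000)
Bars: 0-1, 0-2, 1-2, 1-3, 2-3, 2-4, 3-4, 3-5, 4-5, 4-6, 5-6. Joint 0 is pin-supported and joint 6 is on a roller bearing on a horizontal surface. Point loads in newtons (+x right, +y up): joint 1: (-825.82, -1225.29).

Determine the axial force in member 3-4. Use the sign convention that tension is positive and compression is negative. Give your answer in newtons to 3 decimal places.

133.305

N=7 nodes, M=11 members, R=3 reactions → 2N=14, M+R=14
member 0 (0-1): L=3.8420, (cx,cy)=(0.3837,0.9235)
member 1 (0-2): L=3.1680, (cx,cy)=(1.0000,0.0000)
member 2 (1-2): L=3.9317, (cx,cy)=(0.4309,-0.9024)
member 3 (1-3): L=3.3111, (cx,cy)=(0.9903,0.1389)
member 4 (2-3): L=4.3100, (cx,cy)=(0.3677,0.9299)
member 5 (2-4): L=2.9950, (cx,cy)=(1.0000,0.0000)
member 6 (3-4): L=4.2488, (cx,cy)=(0.3319,-0.9433)
member 7 (3-5): L=3.1207, (cx,cy)=(0.9979,0.0654)
member 8 (4-5): L=4.5436, (cx,cy)=(0.3750,0.9270)
member 9 (4-6): L=3.2370, (cx,cy)=(1.0000,0.0000)
member 10 (5-6): L=4.4823, (cx,cy)=(0.3420,-0.9397)
solve A·x = −loads:
  F[0-1] = -1456.2977 N (compression)
  F[0-2] = -267.1054 N (compression)
  F[1-2] = +163.0956 N (tension)
  F[1-3] = +198.7612 N (tension)
  F[2-3] = -158.2711 N (compression)
  F[2-4] = -138.6300 N (compression)
  F[3-4] = +133.3054 N (tension)
  F[3-5] = +94.5936 N (tension)
  F[4-5] = -135.6517 N (compression)
  F[4-6] = -43.5177 N (compression)
  F[5-6] = +127.2404 N (tension)
  Rx@0 = +825.8200 N
  Ry@0 = +1344.8572 N
  Ry@6 = -119.5672 N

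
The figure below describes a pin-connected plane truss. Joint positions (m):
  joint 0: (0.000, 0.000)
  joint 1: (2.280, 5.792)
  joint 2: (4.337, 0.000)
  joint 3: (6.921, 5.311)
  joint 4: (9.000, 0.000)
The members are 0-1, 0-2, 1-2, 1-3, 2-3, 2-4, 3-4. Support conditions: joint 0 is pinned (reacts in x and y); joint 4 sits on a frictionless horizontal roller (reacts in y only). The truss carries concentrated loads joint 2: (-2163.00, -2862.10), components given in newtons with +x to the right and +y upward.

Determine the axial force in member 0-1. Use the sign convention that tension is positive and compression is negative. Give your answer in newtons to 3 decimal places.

-1593.642

N=5 nodes, M=7 members, R=3 reactions → 2N=10, M+R=10
member 0 (0-1): L=6.2246, (cx,cy)=(0.3663,0.9305)
member 1 (0-2): L=4.3370, (cx,cy)=(1.0000,0.0000)
member 2 (1-2): L=6.1464, (cx,cy)=(0.3347,-0.9423)
member 3 (1-3): L=4.6659, (cx,cy)=(0.9947,-0.1031)
member 4 (2-3): L=5.9062, (cx,cy)=(0.4375,0.8992)
member 5 (2-4): L=4.6630, (cx,cy)=(1.0000,0.0000)
member 6 (3-4): L=5.7034, (cx,cy)=(0.3645,-0.9312)
solve A·x = −loads:
  F[0-1] = -1593.6418 N (compression)
  F[0-2] = -1579.2673 N (compression)
  F[1-2] = +1700.4156 N (tension)
  F[1-3] = -1158.9792 N (compression)
  F[2-3] = +1400.9252 N (tension)
  F[2-4] = +539.8957 N (tension)
  F[3-4] = -1481.1209 N (compression)
  Rx@0 = +2163.0000 N
  Ry@0 = +1482.8858 N
  Ry@4 = +1379.2142 N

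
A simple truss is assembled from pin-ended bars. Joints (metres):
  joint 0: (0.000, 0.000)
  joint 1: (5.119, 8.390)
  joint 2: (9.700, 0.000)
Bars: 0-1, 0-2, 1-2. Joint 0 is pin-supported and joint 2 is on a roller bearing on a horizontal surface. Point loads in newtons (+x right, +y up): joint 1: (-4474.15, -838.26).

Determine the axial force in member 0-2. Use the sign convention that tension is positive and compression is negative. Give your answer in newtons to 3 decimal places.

N=3 nodes, M=3 members, R=3 reactions → 2N=6, M+R=6
member 0 (0-1): L=9.8283, (cx,cy)=(0.5208,0.8537)
member 1 (0-2): L=9.7000, (cx,cy)=(1.0000,0.0000)
member 2 (1-2): L=9.5592, (cx,cy)=(0.4792,-0.8777)
solve A·x = −loads:
  F[0-1] = -4997.0987 N (compression)
  F[0-2] = -1871.4573 N (compression)
  F[1-2] = +3905.1673 N (tension)
  Rx@0 = +4474.1500 N
  Ry@0 = +4265.7925 N
  Ry@2 = -3427.5325 N

-1871.457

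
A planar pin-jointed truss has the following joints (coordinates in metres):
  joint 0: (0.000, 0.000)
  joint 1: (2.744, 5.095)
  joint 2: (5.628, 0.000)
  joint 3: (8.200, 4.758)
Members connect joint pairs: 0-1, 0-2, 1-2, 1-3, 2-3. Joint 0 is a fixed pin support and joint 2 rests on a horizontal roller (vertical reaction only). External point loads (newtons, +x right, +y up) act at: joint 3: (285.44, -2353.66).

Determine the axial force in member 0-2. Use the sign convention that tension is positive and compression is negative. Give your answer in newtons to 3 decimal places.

N=4 nodes, M=5 members, R=3 reactions → 2N=8, M+R=8
member 0 (0-1): L=5.7869, (cx,cy)=(0.4742,0.8804)
member 1 (0-2): L=5.6280, (cx,cy)=(1.0000,0.0000)
member 2 (1-2): L=5.8546, (cx,cy)=(0.4926,-0.8703)
member 3 (1-3): L=5.4664, (cx,cy)=(0.9981,-0.0616)
member 4 (2-3): L=5.4087, (cx,cy)=(0.4755,0.8797)
solve A·x = −loads:
  F[0-1] = +1495.7877 N (tension)
  F[0-2] = -423.8206 N (compression)
  F[1-2] = -1620.2714 N (compression)
  F[1-3] = +1510.2841 N (tension)
  F[2-3] = -2569.6904 N (compression)
  Rx@0 = -285.4400 N
  Ry@0 = -1316.9398 N
  Ry@2 = +3670.5998 N

-423.821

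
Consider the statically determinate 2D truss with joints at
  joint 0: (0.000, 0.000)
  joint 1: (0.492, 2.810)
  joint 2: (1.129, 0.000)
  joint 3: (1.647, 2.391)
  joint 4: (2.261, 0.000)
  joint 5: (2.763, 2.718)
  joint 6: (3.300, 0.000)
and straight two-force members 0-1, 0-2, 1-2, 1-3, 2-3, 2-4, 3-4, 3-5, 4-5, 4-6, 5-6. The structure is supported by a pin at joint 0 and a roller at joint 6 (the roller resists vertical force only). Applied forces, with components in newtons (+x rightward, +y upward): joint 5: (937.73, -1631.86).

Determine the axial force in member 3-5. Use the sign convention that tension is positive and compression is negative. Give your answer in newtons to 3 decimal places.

464.448

N=7 nodes, M=11 members, R=3 reactions → 2N=14, M+R=14
member 0 (0-1): L=2.8527, (cx,cy)=(0.1725,0.9850)
member 1 (0-2): L=1.1290, (cx,cy)=(1.0000,0.0000)
member 2 (1-2): L=2.8813, (cx,cy)=(0.2211,-0.9753)
member 3 (1-3): L=1.2287, (cx,cy)=(0.9401,-0.3410)
member 4 (2-3): L=2.4465, (cx,cy)=(0.2117,0.9773)
member 5 (2-4): L=1.1320, (cx,cy)=(1.0000,0.0000)
member 6 (3-4): L=2.4686, (cx,cy)=(0.2487,-0.9686)
member 7 (3-5): L=1.1629, (cx,cy)=(0.9597,0.2812)
member 8 (4-5): L=2.7640, (cx,cy)=(0.1816,0.9834)
member 9 (4-6): L=1.0390, (cx,cy)=(1.0000,0.0000)
member 10 (5-6): L=2.7705, (cx,cy)=(0.1938,-0.9810)
solve A·x = −loads:
  F[0-1] = +514.5100 N (tension)
  F[0-2] = +848.9948 N (tension)
  F[1-2] = -602.1883 N (compression)
  F[1-3] = +236.0156 N (tension)
  F[2-3] = +600.9117 N (tension)
  F[2-4] = +588.6291 N (tension)
  F[3-4] = -388.4092 N (compression)
  F[3-5] = +464.4477 N (tension)
  F[4-5] = +382.5658 N (tension)
  F[4-6] = +422.5389 N (tension)
  F[5-6] = -2180.0017 N (compression)
  Rx@0 = -937.7300 N
  Ry@0 = -506.8004 N
  Ry@6 = +2138.6604 N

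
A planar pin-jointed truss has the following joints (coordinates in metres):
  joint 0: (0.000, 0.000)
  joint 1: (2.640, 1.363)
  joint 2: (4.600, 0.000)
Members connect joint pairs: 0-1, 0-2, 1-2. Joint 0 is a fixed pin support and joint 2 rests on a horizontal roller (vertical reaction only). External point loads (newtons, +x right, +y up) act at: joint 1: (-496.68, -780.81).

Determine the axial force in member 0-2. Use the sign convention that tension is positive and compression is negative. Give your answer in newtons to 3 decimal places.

432.765

N=3 nodes, M=3 members, R=3 reactions → 2N=6, M+R=6
member 0 (0-1): L=2.9711, (cx,cy)=(0.8886,0.4588)
member 1 (0-2): L=4.6000, (cx,cy)=(1.0000,0.0000)
member 2 (1-2): L=2.3873, (cx,cy)=(0.8210,-0.5709)
solve A·x = −loads:
  F[0-1] = -1046.0094 N (compression)
  F[0-2] = +432.7654 N (tension)
  F[1-2] = -527.1204 N (compression)
  Rx@0 = +496.6800 N
  Ry@0 = +479.8614 N
  Ry@2 = +300.9486 N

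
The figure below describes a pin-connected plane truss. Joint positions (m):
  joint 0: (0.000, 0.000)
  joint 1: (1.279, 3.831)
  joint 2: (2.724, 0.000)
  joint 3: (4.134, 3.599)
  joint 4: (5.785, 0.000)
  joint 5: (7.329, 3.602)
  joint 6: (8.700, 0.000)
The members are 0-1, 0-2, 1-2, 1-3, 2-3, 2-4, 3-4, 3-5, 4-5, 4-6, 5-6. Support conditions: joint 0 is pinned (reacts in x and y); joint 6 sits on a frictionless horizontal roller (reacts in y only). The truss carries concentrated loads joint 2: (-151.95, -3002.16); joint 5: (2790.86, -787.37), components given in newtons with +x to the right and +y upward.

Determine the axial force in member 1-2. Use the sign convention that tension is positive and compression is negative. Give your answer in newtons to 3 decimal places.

1167.324

N=7 nodes, M=11 members, R=3 reactions → 2N=14, M+R=14
member 0 (0-1): L=4.0389, (cx,cy)=(0.3167,0.9485)
member 1 (0-2): L=2.7240, (cx,cy)=(1.0000,0.0000)
member 2 (1-2): L=4.0945, (cx,cy)=(0.3529,-0.9357)
member 3 (1-3): L=2.8644, (cx,cy)=(0.9967,-0.0810)
member 4 (2-3): L=3.8653, (cx,cy)=(0.3648,0.9311)
member 5 (2-4): L=3.0610, (cx,cy)=(1.0000,0.0000)
member 6 (3-4): L=3.9596, (cx,cy)=(0.4170,-0.9089)
member 7 (3-5): L=3.1950, (cx,cy)=(1.0000,0.0009)
member 8 (4-5): L=3.9190, (cx,cy)=(0.3940,0.9191)
member 9 (4-6): L=2.9150, (cx,cy)=(1.0000,0.0000)
member 10 (5-6): L=3.8541, (cx,cy)=(0.3557,-0.9346)
solve A·x = −loads:
  F[0-1] = -1086.6992 N (compression)
  F[0-2] = +2983.0387 N (tension)
  F[1-2] = +1167.3244 N (tension)
  F[1-3] = -758.5885 N (compression)
  F[2-3] = +2051.2939 N (tension)
  F[2-4] = +2798.6858 N (tension)
  F[3-4] = -2167.9964 N (compression)
  F[3-5] = +896.1403 N (tension)
  F[4-5] = +2143.9526 N (tension)
  F[4-6] = +1050.0437 N (tension)
  F[5-6] = -2951.8365 N (compression)
  Rx@0 = -2638.9100 N
  Ry@0 = +1030.7718 N
  Ry@6 = +2758.7582 N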